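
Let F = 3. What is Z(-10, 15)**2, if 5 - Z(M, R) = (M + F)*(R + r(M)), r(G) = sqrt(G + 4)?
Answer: 11806 + 1540*I*sqrt(6) ≈ 11806.0 + 3772.2*I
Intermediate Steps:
r(G) = sqrt(4 + G)
Z(M, R) = 5 - (3 + M)*(R + sqrt(4 + M)) (Z(M, R) = 5 - (M + 3)*(R + sqrt(4 + M)) = 5 - (3 + M)*(R + sqrt(4 + M)))
Z(-10, 15)**2 = (5 - 3*15 - 3*sqrt(4 - 10) - 1*(-10)*15 - 1*(-10)*sqrt(4 - 10))**2 = (5 - 45 - 3*I*sqrt(6) + 150 - 1*(-10)*sqrt(-6))**2 = (5 - 45 - 3*I*sqrt(6) + 150 - 1*(-10)*I*sqrt(6))**2 = (5 - 45 - 3*I*sqrt(6) + 150 + 10*I*sqrt(6))**2 = (110 + 7*I*sqrt(6))**2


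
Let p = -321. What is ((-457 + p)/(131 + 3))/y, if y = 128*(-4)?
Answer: 389/34304 ≈ 0.011340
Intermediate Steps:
y = -512
((-457 + p)/(131 + 3))/y = ((-457 - 321)/(131 + 3))/(-512) = -778/134*(-1/512) = -778*1/134*(-1/512) = -389/67*(-1/512) = 389/34304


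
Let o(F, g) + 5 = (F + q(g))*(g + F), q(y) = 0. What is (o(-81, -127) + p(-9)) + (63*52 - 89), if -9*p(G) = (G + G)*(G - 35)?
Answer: 19942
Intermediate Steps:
p(G) = -2*G*(-35 + G)/9 (p(G) = -(G + G)*(G - 35)/9 = -2*G*(-35 + G)/9)
o(F, g) = -5 + F*(F + g) (o(F, g) = -5 + (F + 0)*(g + F) = -5 + F*(F + g))
(o(-81, -127) + p(-9)) + (63*52 - 89) = ((-5 + (-81)² - 81*(-127)) + (2/9)*(-9)*(35 - 1*(-9))) + (63*52 - 89) = ((-5 + 6561 + 10287) + (2/9)*(-9)*(35 + 9)) + (3276 - 89) = (16843 + (2/9)*(-9)*44) + 3187 = (16843 - 88) + 3187 = 16755 + 3187 = 19942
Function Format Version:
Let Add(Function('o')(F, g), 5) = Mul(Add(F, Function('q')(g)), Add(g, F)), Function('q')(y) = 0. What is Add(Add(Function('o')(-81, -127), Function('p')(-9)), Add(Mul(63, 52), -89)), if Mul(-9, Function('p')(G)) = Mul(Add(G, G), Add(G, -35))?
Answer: 19942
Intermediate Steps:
Function('p')(G) = Mul(Rational(-2, 9), G, Add(-35, G)) (Function('p')(G) = Mul(Rational(-1, 9), Mul(Add(G, G), Add(G, -35))) = Mul(Rational(-1, 9), Mul(Mul(2, G), Add(-35, G))) = Mul(Rational(-1, 9), Mul(2, G, Add(-35, G))) = Mul(Rational(-2, 9), G, Add(-35, G)))
Function('o')(F, g) = Add(-5, Mul(F, Add(F, g))) (Function('o')(F, g) = Add(-5, Mul(Add(F, 0), Add(g, F))) = Add(-5, Mul(F, Add(F, g))))
Add(Add(Function('o')(-81, -127), Function('p')(-9)), Add(Mul(63, 52), -89)) = Add(Add(Add(-5, Pow(-81, 2), Mul(-81, -127)), Mul(Rational(2, 9), -9, Add(35, Mul(-1, -9)))), Add(Mul(63, 52), -89)) = Add(Add(Add(-5, 6561, 10287), Mul(Rational(2, 9), -9, Add(35, 9))), Add(3276, -89)) = Add(Add(16843, Mul(Rational(2, 9), -9, 44)), 3187) = Add(Add(16843, -88), 3187) = Add(16755, 3187) = 19942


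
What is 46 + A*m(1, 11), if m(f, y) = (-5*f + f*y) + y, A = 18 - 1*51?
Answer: -515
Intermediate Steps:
A = -33 (A = 18 - 51 = -33)
m(f, y) = y - 5*f + f*y
46 + A*m(1, 11) = 46 - 33*(11 - 5*1 + 1*11) = 46 - 33*(11 - 5 + 11) = 46 - 33*17 = 46 - 561 = -515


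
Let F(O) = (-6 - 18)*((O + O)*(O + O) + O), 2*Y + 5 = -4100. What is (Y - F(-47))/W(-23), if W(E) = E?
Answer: -417767/46 ≈ -9081.9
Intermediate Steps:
Y = -4105/2 (Y = -5/2 + (1/2)*(-4100) = -5/2 - 2050 = -4105/2 ≈ -2052.5)
F(O) = -96*O**2 - 24*O (F(O) = -24*((2*O)*(2*O) + O) = -24*(4*O**2 + O) = -24*(O + 4*O**2) = -96*O**2 - 24*O)
(Y - F(-47))/W(-23) = (-4105/2 - (-24)*(-47)*(1 + 4*(-47)))/(-23) = (-4105/2 - (-24)*(-47)*(1 - 188))*(-1/23) = (-4105/2 - (-24)*(-47)*(-187))*(-1/23) = (-4105/2 - 1*(-210936))*(-1/23) = (-4105/2 + 210936)*(-1/23) = (417767/2)*(-1/23) = -417767/46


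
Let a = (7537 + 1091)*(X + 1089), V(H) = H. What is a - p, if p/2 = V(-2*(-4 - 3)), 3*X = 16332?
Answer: 56366696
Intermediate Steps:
X = 5444 (X = (1/3)*16332 = 5444)
p = 28 (p = 2*(-2*(-4 - 3)) = 2*(-2*(-7)) = 2*14 = 28)
a = 56366724 (a = (7537 + 1091)*(5444 + 1089) = 8628*6533 = 56366724)
a - p = 56366724 - 1*28 = 56366724 - 28 = 56366696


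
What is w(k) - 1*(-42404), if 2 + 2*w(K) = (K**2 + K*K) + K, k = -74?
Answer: 47842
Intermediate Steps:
w(K) = -1 + K**2 + K/2 (w(K) = -1 + ((K**2 + K*K) + K)/2 = -1 + ((K**2 + K**2) + K)/2 = -1 + (2*K**2 + K)/2 = -1 + (K + 2*K**2)/2 = -1 + (K**2 + K/2) = -1 + K**2 + K/2)
w(k) - 1*(-42404) = (-1 + (-74)**2 + (1/2)*(-74)) - 1*(-42404) = (-1 + 5476 - 37) + 42404 = 5438 + 42404 = 47842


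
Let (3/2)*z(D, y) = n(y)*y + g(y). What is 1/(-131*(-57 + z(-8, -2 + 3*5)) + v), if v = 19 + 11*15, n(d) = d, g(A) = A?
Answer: -3/24731 ≈ -0.00012131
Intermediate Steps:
z(D, y) = 2*y/3 + 2*y**2/3 (z(D, y) = 2*(y*y + y)/3 = 2*(y**2 + y)/3 = 2*(y + y**2)/3 = 2*y/3 + 2*y**2/3)
v = 184 (v = 19 + 165 = 184)
1/(-131*(-57 + z(-8, -2 + 3*5)) + v) = 1/(-131*(-57 + 2*(-2 + 3*5)*(1 + (-2 + 3*5))/3) + 184) = 1/(-131*(-57 + 2*(-2 + 15)*(1 + (-2 + 15))/3) + 184) = 1/(-131*(-57 + (2/3)*13*(1 + 13)) + 184) = 1/(-131*(-57 + (2/3)*13*14) + 184) = 1/(-131*(-57 + 364/3) + 184) = 1/(-131*193/3 + 184) = 1/(-25283/3 + 184) = 1/(-24731/3) = -3/24731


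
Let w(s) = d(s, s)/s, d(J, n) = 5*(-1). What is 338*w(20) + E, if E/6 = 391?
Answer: 4523/2 ≈ 2261.5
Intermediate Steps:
d(J, n) = -5
E = 2346 (E = 6*391 = 2346)
w(s) = -5/s
338*w(20) + E = 338*(-5/20) + 2346 = 338*(-5*1/20) + 2346 = 338*(-¼) + 2346 = -169/2 + 2346 = 4523/2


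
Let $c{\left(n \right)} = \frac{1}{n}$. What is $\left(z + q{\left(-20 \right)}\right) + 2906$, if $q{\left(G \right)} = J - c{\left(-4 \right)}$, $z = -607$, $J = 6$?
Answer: $\frac{9221}{4} \approx 2305.3$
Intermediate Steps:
$q{\left(G \right)} = \frac{25}{4}$ ($q{\left(G \right)} = 6 - \frac{1}{-4} = 6 - - \frac{1}{4} = 6 + \frac{1}{4} = \frac{25}{4}$)
$\left(z + q{\left(-20 \right)}\right) + 2906 = \left(-607 + \frac{25}{4}\right) + 2906 = - \frac{2403}{4} + 2906 = \frac{9221}{4}$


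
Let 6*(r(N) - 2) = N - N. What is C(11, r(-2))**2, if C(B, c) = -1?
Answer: 1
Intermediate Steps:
r(N) = 2 (r(N) = 2 + (N - N)/6 = 2 + (1/6)*0 = 2 + 0 = 2)
C(11, r(-2))**2 = (-1)**2 = 1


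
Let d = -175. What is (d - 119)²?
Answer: 86436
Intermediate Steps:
(d - 119)² = (-175 - 119)² = (-294)² = 86436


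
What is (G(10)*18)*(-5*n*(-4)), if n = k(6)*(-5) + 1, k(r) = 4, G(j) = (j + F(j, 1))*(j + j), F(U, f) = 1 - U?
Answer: -136800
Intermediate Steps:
G(j) = 2*j (G(j) = (j + (1 - j))*(j + j) = 1*(2*j) = 2*j)
n = -19 (n = 4*(-5) + 1 = -20 + 1 = -19)
(G(10)*18)*(-5*n*(-4)) = ((2*10)*18)*(-5*(-19)*(-4)) = (20*18)*(95*(-4)) = 360*(-380) = -136800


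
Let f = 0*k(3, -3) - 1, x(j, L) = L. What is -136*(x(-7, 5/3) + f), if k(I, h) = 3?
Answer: -272/3 ≈ -90.667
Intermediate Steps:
f = -1 (f = 0*3 - 1 = 0 - 1 = -1)
-136*(x(-7, 5/3) + f) = -136*(5/3 - 1) = -136*⅔ = -272/3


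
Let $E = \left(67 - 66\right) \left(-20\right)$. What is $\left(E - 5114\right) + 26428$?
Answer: $21294$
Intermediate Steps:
$E = -20$ ($E = 1 \left(-20\right) = -20$)
$\left(E - 5114\right) + 26428 = \left(-20 - 5114\right) + 26428 = -5134 + 26428 = 21294$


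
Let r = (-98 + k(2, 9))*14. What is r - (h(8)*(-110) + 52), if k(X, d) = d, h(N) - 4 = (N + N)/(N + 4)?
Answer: -2134/3 ≈ -711.33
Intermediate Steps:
h(N) = 4 + 2*N/(4 + N) (h(N) = 4 + (N + N)/(N + 4) = 4 + (2*N)/(4 + N) = 4 + 2*N/(4 + N))
r = -1246 (r = (-98 + 9)*14 = -89*14 = -1246)
r - (h(8)*(-110) + 52) = -1246 - ((2*(8 + 3*8)/(4 + 8))*(-110) + 52) = -1246 - ((2*(8 + 24)/12)*(-110) + 52) = -1246 - ((2*(1/12)*32)*(-110) + 52) = -1246 - ((16/3)*(-110) + 52) = -1246 - (-1760/3 + 52) = -1246 - 1*(-1604/3) = -1246 + 1604/3 = -2134/3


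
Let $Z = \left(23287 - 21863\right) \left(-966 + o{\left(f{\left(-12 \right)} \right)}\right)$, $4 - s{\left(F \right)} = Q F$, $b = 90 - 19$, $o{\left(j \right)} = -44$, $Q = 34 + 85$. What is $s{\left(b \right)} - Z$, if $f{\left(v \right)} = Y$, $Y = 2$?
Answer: $1429795$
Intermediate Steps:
$Q = 119$
$f{\left(v \right)} = 2$
$b = 71$ ($b = 90 - 19 = 71$)
$s{\left(F \right)} = 4 - 119 F$
$Z = -1438240$ ($Z = \left(23287 - 21863\right) \left(-966 - 44\right) = 1424 \left(-1010\right) = -1438240$)
$s{\left(b \right)} - Z = \left(4 - 8449\right) - -1438240 = \left(4 - 8449\right) + 1438240 = -8445 + 1438240 = 1429795$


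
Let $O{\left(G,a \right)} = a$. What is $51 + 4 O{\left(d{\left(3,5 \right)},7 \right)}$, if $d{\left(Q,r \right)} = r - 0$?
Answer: $79$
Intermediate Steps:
$d{\left(Q,r \right)} = r$ ($d{\left(Q,r \right)} = r + 0 = r$)
$51 + 4 O{\left(d{\left(3,5 \right)},7 \right)} = 51 + 4 \cdot 7 = 51 + 28 = 79$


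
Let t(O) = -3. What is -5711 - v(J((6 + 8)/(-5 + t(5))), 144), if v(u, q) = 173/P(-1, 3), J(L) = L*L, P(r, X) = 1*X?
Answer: -17306/3 ≈ -5768.7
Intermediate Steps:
P(r, X) = X
J(L) = L**2
v(u, q) = 173/3
-5711 - v(J((6 + 8)/(-5 + t(5))), 144) = -5711 - 1*173/3 = -5711 - 173/3 = -17306/3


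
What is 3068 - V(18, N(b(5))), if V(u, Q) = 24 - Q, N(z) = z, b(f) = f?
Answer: 3049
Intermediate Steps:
3068 - V(18, N(b(5))) = 3068 - (24 - 1*5) = 3068 - (24 - 5) = 3068 - 1*19 = 3068 - 19 = 3049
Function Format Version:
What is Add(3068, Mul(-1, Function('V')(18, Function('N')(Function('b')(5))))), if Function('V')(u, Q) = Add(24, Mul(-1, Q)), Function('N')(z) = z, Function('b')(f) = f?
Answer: 3049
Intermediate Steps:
Add(3068, Mul(-1, Function('V')(18, Function('N')(Function('b')(5))))) = Add(3068, Mul(-1, Add(24, Mul(-1, 5)))) = Add(3068, Mul(-1, Add(24, -5))) = Add(3068, Mul(-1, 19)) = Add(3068, -19) = 3049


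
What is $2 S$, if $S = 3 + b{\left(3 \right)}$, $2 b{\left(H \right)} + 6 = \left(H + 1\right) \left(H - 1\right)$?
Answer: $8$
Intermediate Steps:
$b{\left(H \right)} = -3 + \frac{\left(1 + H\right) \left(-1 + H\right)}{2}$ ($b{\left(H \right)} = -3 + \frac{\left(H + 1\right) \left(H - 1\right)}{2} = -3 + \frac{\left(1 + H\right) \left(-1 + H\right)}{2}$)
$S = 4$ ($S = 3 - \left(\frac{7}{2} - \frac{3^{2}}{2}\right) = 3 + \left(- \frac{7}{2} + \frac{1}{2} \cdot 9\right) = 3 + \left(- \frac{7}{2} + \frac{9}{2}\right) = 3 + 1 = 4$)
$2 S = 2 \cdot 4 = 8$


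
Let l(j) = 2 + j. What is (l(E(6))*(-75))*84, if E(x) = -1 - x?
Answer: 31500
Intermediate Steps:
(l(E(6))*(-75))*84 = ((2 + (-1 - 1*6))*(-75))*84 = ((2 + (-1 - 6))*(-75))*84 = ((2 - 7)*(-75))*84 = -5*(-75)*84 = 375*84 = 31500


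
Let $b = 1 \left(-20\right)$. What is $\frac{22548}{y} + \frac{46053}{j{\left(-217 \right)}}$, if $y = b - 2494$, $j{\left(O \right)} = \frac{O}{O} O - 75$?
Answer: $- \frac{20393543}{122348} \approx -166.68$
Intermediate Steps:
$b = -20$
$j{\left(O \right)} = -75 + O$ ($j{\left(O \right)} = 1 O - 75 = O - 75 = -75 + O$)
$y = -2514$ ($y = -20 - 2494 = -2514$)
$\frac{22548}{y} + \frac{46053}{j{\left(-217 \right)}} = \frac{22548}{-2514} + \frac{46053}{-75 - 217} = 22548 \left(- \frac{1}{2514}\right) + \frac{46053}{-292} = - \frac{3758}{419} + 46053 \left(- \frac{1}{292}\right) = - \frac{3758}{419} - \frac{46053}{292} = - \frac{20393543}{122348}$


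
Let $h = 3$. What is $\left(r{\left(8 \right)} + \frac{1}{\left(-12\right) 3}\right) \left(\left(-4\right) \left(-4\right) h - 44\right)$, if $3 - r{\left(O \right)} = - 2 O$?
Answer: $\frac{683}{9} \approx 75.889$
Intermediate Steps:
$r{\left(O \right)} = 3 + 2 O$ ($r{\left(O \right)} = 3 - - 2 O = 3 + 2 O$)
$\left(r{\left(8 \right)} + \frac{1}{\left(-12\right) 3}\right) \left(\left(-4\right) \left(-4\right) h - 44\right) = \left(\left(3 + 2 \cdot 8\right) + \frac{1}{\left(-12\right) 3}\right) \left(\left(-4\right) \left(-4\right) 3 - 44\right) = \left(\left(3 + 16\right) + \frac{1}{-36}\right) \left(16 \cdot 3 - 44\right) = \left(19 - \frac{1}{36}\right) \left(48 - 44\right) = \frac{683}{36} \cdot 4 = \frac{683}{9}$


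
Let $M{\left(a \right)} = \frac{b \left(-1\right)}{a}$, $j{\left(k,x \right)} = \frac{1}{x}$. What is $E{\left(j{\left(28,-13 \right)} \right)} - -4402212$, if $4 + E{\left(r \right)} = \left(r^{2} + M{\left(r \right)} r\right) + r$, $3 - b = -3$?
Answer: $\frac{743972126}{169} \approx 4.4022 \cdot 10^{6}$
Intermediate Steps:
$b = 6$ ($b = 3 - -3 = 3 + 3 = 6$)
$M{\left(a \right)} = - \frac{6}{a}$ ($M{\left(a \right)} = \frac{6 \left(-1\right)}{a} = - \frac{6}{a}$)
$E{\left(r \right)} = -10 + r + r^{2}$ ($E{\left(r \right)} = -4 + \left(\left(r^{2} + - \frac{6}{r} r\right) + r\right) = -4 + \left(\left(r^{2} - 6\right) + r\right) = -4 + \left(\left(-6 + r^{2}\right) + r\right) = -4 + \left(-6 + r + r^{2}\right) = -10 + r + r^{2}$)
$E{\left(j{\left(28,-13 \right)} \right)} - -4402212 = \left(-10 + \frac{1}{-13} + \left(\frac{1}{-13}\right)^{2}\right) - -4402212 = \left(-10 - \frac{1}{13} + \left(- \frac{1}{13}\right)^{2}\right) + 4402212 = \left(-10 - \frac{1}{13} + \frac{1}{169}\right) + 4402212 = - \frac{1702}{169} + 4402212 = \frac{743972126}{169}$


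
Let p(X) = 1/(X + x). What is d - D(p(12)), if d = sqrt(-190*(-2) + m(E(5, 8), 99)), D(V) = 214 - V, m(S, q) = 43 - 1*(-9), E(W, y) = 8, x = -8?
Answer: -855/4 + 12*sqrt(3) ≈ -192.97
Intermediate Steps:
m(S, q) = 52 (m(S, q) = 43 + 9 = 52)
p(X) = 1/(-8 + X) (p(X) = 1/(X - 8) = 1/(-8 + X))
d = 12*sqrt(3) (d = sqrt(-190*(-2) + 52) = sqrt(380 + 52) = sqrt(432) = 12*sqrt(3) ≈ 20.785)
d - D(p(12)) = 12*sqrt(3) - (214 - 1/(-8 + 12)) = 12*sqrt(3) - (214 - 1/4) = 12*sqrt(3) - 1*855/4 = 12*sqrt(3) - 855/4 = -855/4 + 12*sqrt(3)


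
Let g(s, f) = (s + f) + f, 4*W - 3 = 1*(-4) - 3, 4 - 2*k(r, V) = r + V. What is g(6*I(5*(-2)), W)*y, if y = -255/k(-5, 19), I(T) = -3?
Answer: -1020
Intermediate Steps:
k(r, V) = 2 - V/2 - r/2 (k(r, V) = 2 - (r + V)/2 = 2 - (V + r)/2 = 2 + (-V/2 - r/2) = 2 - V/2 - r/2)
W = -1 (W = ¾ + (1*(-4) - 3)/4 = ¾ + (-4 - 3)/4 = ¾ + (¼)*(-7) = ¾ - 7/4 = -1)
g(s, f) = s + 2*f (g(s, f) = (f + s) + f = s + 2*f)
y = 51 (y = -255/(2 - ½*19 - ½*(-5)) = -255/(2 - 19/2 + 5/2) = -255/(-5) = -255*(-⅕) = 51)
g(6*I(5*(-2)), W)*y = (6*(-3) + 2*(-1))*51 = (-18 - 2)*51 = -20*51 = -1020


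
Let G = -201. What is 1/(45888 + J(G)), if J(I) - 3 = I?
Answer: 1/45690 ≈ 2.1887e-5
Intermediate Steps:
J(I) = 3 + I
1/(45888 + J(G)) = 1/(45888 + (3 - 201)) = 1/(45888 - 198) = 1/45690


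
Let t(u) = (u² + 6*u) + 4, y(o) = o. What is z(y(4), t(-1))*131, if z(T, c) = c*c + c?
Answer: 0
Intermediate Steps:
t(u) = 4 + u² + 6*u
z(T, c) = c + c² (z(T, c) = c² + c = c + c²)
z(y(4), t(-1))*131 = ((4 + (-1)² + 6*(-1))*(1 + (4 + (-1)² + 6*(-1))))*131 = ((4 + 1 - 6)*(1 + (4 + 1 - 6)))*131 = -(1 - 1)*131 = -1*0*131 = 0*131 = 0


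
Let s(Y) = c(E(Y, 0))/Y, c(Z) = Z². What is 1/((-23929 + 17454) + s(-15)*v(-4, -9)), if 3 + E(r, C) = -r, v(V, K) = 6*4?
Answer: -5/33527 ≈ -0.00014913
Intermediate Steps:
v(V, K) = 24
E(r, C) = -3 - r
s(Y) = (-3 - Y)²/Y
1/((-23929 + 17454) + s(-15)*v(-4, -9)) = 1/((-23929 + 17454) + ((3 - 15)²/(-15))*24) = 1/(-6475 - 1/15*(-12)²*24) = 1/(-6475 - 1/15*144*24) = 1/(-6475 - 48/5*24) = 1/(-6475 - 1152/5) = 1/(-33527/5) = -5/33527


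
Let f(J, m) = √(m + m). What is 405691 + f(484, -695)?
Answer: 405691 + I*√1390 ≈ 4.0569e+5 + 37.283*I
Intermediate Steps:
f(J, m) = √2*√m (f(J, m) = √(2*m) = √2*√m)
405691 + f(484, -695) = 405691 + √2*√(-695) = 405691 + √2*(I*√695) = 405691 + I*√1390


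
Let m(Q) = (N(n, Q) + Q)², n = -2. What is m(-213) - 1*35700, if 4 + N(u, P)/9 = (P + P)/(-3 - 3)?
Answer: 116400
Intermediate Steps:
N(u, P) = -36 - 3*P (N(u, P) = -36 + 9*((P + P)/(-3 - 3)) = -36 + 9*((2*P)/(-6)) = -36 + 9*((2*P)*(-⅙)) = -36 + 9*(-P/3) = -36 - 3*P)
m(Q) = (-36 - 2*Q)² (m(Q) = ((-36 - 3*Q) + Q)² = (-36 - 2*Q)²)
m(-213) - 1*35700 = 4*(18 - 213)² - 1*35700 = 4*(-195)² - 35700 = 4*38025 - 35700 = 152100 - 35700 = 116400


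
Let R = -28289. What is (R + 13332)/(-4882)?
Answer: 14957/4882 ≈ 3.0637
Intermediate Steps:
(R + 13332)/(-4882) = (-28289 + 13332)/(-4882) = -14957*(-1/4882) = 14957/4882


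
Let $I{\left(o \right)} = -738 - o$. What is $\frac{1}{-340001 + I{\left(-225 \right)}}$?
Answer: $- \frac{1}{340514} \approx -2.9367 \cdot 10^{-6}$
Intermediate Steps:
$\frac{1}{-340001 + I{\left(-225 \right)}} = \frac{1}{-340001 - 513} = \frac{1}{-340514} = - \frac{1}{340514}$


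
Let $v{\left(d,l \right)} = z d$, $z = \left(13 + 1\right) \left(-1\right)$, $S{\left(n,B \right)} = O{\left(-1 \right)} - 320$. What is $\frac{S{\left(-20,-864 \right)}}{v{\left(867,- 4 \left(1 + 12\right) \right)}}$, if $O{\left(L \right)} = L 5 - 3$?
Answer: $\frac{164}{6069} \approx 0.027023$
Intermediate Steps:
$O{\left(L \right)} = -3 + 5 L$ ($O{\left(L \right)} = 5 L - 3 = -3 + 5 L$)
$S{\left(n,B \right)} = -328$ ($S{\left(n,B \right)} = \left(-3 + 5 \left(-1\right)\right) - 320 = \left(-3 - 5\right) - 320 = -8 - 320 = -328$)
$z = -14$ ($z = 14 \left(-1\right) = -14$)
$v{\left(d,l \right)} = - 14 d$
$\frac{S{\left(-20,-864 \right)}}{v{\left(867,- 4 \left(1 + 12\right) \right)}} = - \frac{328}{\left(-14\right) 867} = - \frac{328}{-12138} = \left(-328\right) \left(- \frac{1}{12138}\right) = \frac{164}{6069}$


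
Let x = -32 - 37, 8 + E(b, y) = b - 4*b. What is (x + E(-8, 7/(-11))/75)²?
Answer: 26615281/5625 ≈ 4731.6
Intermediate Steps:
E(b, y) = -8 - 3*b (E(b, y) = -8 + (b - 4*b) = -8 - 3*b)
x = -69
(x + E(-8, 7/(-11))/75)² = (-69 + (-8 - 3*(-8))/75)² = (-69 + (-8 + 24)*(1/75))² = (-69 + 16*(1/75))² = (-69 + 16/75)² = (-5159/75)² = 26615281/5625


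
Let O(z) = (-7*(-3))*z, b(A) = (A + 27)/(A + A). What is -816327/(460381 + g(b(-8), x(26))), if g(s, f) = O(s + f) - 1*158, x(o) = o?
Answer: -13061232/7371905 ≈ -1.7718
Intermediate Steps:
b(A) = (27 + A)/(2*A) (b(A) = (27 + A)/((2*A)) = (27 + A)*(1/(2*A)) = (27 + A)/(2*A))
O(z) = 21*z
g(s, f) = -158 + 21*f + 21*s (g(s, f) = 21*(s + f) - 1*158 = 21*(f + s) - 158 = (21*f + 21*s) - 158 = -158 + 21*f + 21*s)
-816327/(460381 + g(b(-8), x(26))) = -816327/(460381 + (-158 + 21*26 + 21*((1/2)*(27 - 8)/(-8)))) = -816327/(460381 + (-158 + 546 + 21*((1/2)*(-1/8)*19))) = -816327/(460381 + (-158 + 546 + 21*(-19/16))) = -816327/(460381 + (-158 + 546 - 399/16)) = -816327/(460381 + 5809/16) = -816327/7371905/16 = -816327*16/7371905 = -13061232/7371905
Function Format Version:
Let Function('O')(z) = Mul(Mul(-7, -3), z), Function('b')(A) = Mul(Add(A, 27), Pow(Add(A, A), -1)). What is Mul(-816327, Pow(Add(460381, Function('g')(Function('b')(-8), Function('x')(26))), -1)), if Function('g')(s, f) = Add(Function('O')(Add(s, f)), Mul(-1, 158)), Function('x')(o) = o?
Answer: Rational(-13061232, 7371905) ≈ -1.7718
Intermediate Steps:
Function('b')(A) = Mul(Rational(1, 2), Pow(A, -1), Add(27, A)) (Function('b')(A) = Mul(Add(27, A), Pow(Mul(2, A), -1)) = Mul(Add(27, A), Mul(Rational(1, 2), Pow(A, -1))) = Mul(Rational(1, 2), Pow(A, -1), Add(27, A)))
Function('O')(z) = Mul(21, z)
Function('g')(s, f) = Add(-158, Mul(21, f), Mul(21, s)) (Function('g')(s, f) = Add(Mul(21, Add(s, f)), Mul(-1, 158)) = Add(Mul(21, Add(f, s)), -158) = Add(Add(Mul(21, f), Mul(21, s)), -158) = Add(-158, Mul(21, f), Mul(21, s)))
Mul(-816327, Pow(Add(460381, Function('g')(Function('b')(-8), Function('x')(26))), -1)) = Mul(-816327, Pow(Add(460381, Add(-158, Mul(21, 26), Mul(21, Mul(Rational(1, 2), Pow(-8, -1), Add(27, -8))))), -1)) = Mul(-816327, Pow(Add(460381, Add(-158, 546, Mul(21, Mul(Rational(1, 2), Rational(-1, 8), 19)))), -1)) = Mul(-816327, Pow(Add(460381, Add(-158, 546, Mul(21, Rational(-19, 16)))), -1)) = Mul(-816327, Pow(Add(460381, Add(-158, 546, Rational(-399, 16))), -1)) = Mul(-816327, Pow(Add(460381, Rational(5809, 16)), -1)) = Mul(-816327, Pow(Rational(7371905, 16), -1)) = Mul(-816327, Rational(16, 7371905)) = Rational(-13061232, 7371905)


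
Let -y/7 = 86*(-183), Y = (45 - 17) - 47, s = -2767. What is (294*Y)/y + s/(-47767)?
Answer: 904830/125292841 ≈ 0.0072217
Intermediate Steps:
Y = -19 (Y = 28 - 47 = -19)
y = 110166 (y = -602*(-183) = -7*(-15738) = 110166)
(294*Y)/y + s/(-47767) = (294*(-19))/110166 - 2767/(-47767) = -5586*1/110166 - 2767*(-1/47767) = -133/2623 + 2767/47767 = 904830/125292841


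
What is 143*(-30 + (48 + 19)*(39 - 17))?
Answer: 206492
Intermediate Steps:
143*(-30 + (48 + 19)*(39 - 17)) = 143*(-30 + 67*22) = 143*(-30 + 1474) = 143*1444 = 206492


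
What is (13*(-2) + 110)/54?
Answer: 14/9 ≈ 1.5556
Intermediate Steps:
(13*(-2) + 110)/54 = (-26 + 110)/54 = (1/54)*84 = 14/9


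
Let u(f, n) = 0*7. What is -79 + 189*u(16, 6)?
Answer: -79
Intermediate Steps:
u(f, n) = 0
-79 + 189*u(16, 6) = -79 + 189*0 = -79 + 0 = -79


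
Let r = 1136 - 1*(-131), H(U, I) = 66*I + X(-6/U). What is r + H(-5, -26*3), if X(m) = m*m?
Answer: -96989/25 ≈ -3879.6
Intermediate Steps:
X(m) = m²
H(U, I) = 36/U² + 66*I (H(U, I) = 66*I + (-6/U)² = 66*I + 36/U² = 36/U² + 66*I)
r = 1267 (r = 1136 + 131 = 1267)
r + H(-5, -26*3) = 1267 + (36/(-5)² + 66*(-26*3)) = 1267 + (36*(1/25) + 66*(-78)) = 1267 + (36/25 - 5148) = 1267 - 128664/25 = -96989/25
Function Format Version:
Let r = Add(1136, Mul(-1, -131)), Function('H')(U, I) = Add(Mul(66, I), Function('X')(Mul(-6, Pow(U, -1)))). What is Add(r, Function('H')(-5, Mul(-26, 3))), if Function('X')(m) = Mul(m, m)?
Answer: Rational(-96989, 25) ≈ -3879.6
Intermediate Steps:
Function('X')(m) = Pow(m, 2)
Function('H')(U, I) = Add(Mul(36, Pow(U, -2)), Mul(66, I)) (Function('H')(U, I) = Add(Mul(66, I), Pow(Mul(-6, Pow(U, -1)), 2)) = Add(Mul(66, I), Mul(36, Pow(U, -2))) = Add(Mul(36, Pow(U, -2)), Mul(66, I)))
r = 1267 (r = Add(1136, 131) = 1267)
Add(r, Function('H')(-5, Mul(-26, 3))) = Add(1267, Add(Mul(36, Pow(-5, -2)), Mul(66, Mul(-26, 3)))) = Add(1267, Add(Mul(36, Rational(1, 25)), Mul(66, -78))) = Add(1267, Add(Rational(36, 25), -5148)) = Add(1267, Rational(-128664, 25)) = Rational(-96989, 25)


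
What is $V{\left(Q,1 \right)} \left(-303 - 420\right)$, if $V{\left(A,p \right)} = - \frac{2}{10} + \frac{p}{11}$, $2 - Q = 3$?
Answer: $\frac{4338}{55} \approx 78.873$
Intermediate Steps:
$Q = -1$ ($Q = 2 - 3 = -1$)
$V{\left(A,p \right)} = - \frac{1}{5} + \frac{p}{11}$ ($V{\left(A,p \right)} = \left(-2\right) \frac{1}{10} + p \frac{1}{11} = - \frac{1}{5} + \frac{p}{11}$)
$V{\left(Q,1 \right)} \left(-303 - 420\right) = \left(- \frac{1}{5} + \frac{1}{11} \cdot 1\right) \left(-303 - 420\right) = \left(- \frac{1}{5} + \frac{1}{11}\right) \left(-723\right) = \left(- \frac{6}{55}\right) \left(-723\right) = \frac{4338}{55}$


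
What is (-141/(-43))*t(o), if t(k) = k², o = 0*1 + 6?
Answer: 5076/43 ≈ 118.05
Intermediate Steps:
o = 6 (o = 0 + 6 = 6)
(-141/(-43))*t(o) = -141/(-43)*6² = -141*(-1/43)*36 = (141/43)*36 = 5076/43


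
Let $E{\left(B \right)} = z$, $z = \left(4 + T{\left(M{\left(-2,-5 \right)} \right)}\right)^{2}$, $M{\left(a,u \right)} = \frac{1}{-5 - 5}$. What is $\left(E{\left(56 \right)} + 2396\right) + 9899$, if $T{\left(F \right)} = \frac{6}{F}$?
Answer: $15431$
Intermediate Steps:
$M{\left(a,u \right)} = - \frac{1}{10}$ ($M{\left(a,u \right)} = \frac{1}{-10} = - \frac{1}{10}$)
$z = 3136$ ($z = \left(4 + \frac{6}{- \frac{1}{10}}\right)^{2} = \left(4 + 6 \left(-10\right)\right)^{2} = \left(4 - 60\right)^{2} = \left(-56\right)^{2} = 3136$)
$E{\left(B \right)} = 3136$
$\left(E{\left(56 \right)} + 2396\right) + 9899 = \left(3136 + 2396\right) + 9899 = 5532 + 9899 = 15431$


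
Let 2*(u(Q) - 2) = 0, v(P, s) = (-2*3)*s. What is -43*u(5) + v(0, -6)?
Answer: -50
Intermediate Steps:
v(P, s) = -6*s
u(Q) = 2 (u(Q) = 2 + (½)*0 = 2 + 0 = 2)
-43*u(5) + v(0, -6) = -43*2 - 6*(-6) = -86 + 36 = -50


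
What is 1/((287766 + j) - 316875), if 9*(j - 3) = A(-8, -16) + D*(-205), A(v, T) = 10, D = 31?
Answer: -1/29811 ≈ -3.3545e-5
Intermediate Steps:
j = -702 (j = 3 + (10 + 31*(-205))/9 = 3 + (10 - 6355)/9 = 3 + (1/9)*(-6345) = 3 - 705 = -702)
1/((287766 + j) - 316875) = 1/((287766 - 702) - 316875) = 1/(287064 - 316875) = 1/(-29811) = -1/29811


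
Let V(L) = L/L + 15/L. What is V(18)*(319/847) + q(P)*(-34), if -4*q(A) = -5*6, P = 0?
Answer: -10681/42 ≈ -254.31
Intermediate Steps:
V(L) = 1 + 15/L
q(A) = 15/2 (q(A) = -(-5)*6/4 = -¼*(-30) = 15/2)
V(18)*(319/847) + q(P)*(-34) = ((15 + 18)/18)*(319/847) + (15/2)*(-34) = ((1/18)*33)*(319*(1/847)) - 255 = (11/6)*(29/77) - 255 = 29/42 - 255 = -10681/42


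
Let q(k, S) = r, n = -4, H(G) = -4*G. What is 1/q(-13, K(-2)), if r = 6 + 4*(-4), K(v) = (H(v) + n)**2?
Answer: -1/10 ≈ -0.10000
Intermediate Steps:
K(v) = (-4 - 4*v)**2 (K(v) = (-4*v - 4)**2 = (-4 - 4*v)**2)
r = -10 (r = 6 - 16 = -10)
q(k, S) = -10
1/q(-13, K(-2)) = 1/(-10) = -1/10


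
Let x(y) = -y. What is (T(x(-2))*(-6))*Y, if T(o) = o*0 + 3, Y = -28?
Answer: 504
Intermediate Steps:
T(o) = 3 (T(o) = 0 + 3 = 3)
(T(x(-2))*(-6))*Y = (3*(-6))*(-28) = -18*(-28) = 504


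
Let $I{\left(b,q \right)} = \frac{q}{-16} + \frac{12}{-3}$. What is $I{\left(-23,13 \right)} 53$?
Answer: $- \frac{4081}{16} \approx -255.06$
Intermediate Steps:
$I{\left(b,q \right)} = -4 - \frac{q}{16}$ ($I{\left(b,q \right)} = q \left(- \frac{1}{16}\right) + 12 \left(- \frac{1}{3}\right) = - \frac{q}{16} - 4 = -4 - \frac{q}{16}$)
$I{\left(-23,13 \right)} 53 = \left(-4 - \frac{13}{16}\right) 53 = \left(- \frac{77}{16}\right) 53 = - \frac{4081}{16}$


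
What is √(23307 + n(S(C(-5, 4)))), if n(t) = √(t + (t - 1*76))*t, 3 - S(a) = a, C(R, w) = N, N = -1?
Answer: √(23307 + 8*I*√17) ≈ 152.67 + 0.108*I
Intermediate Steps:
C(R, w) = -1
S(a) = 3 - a
n(t) = t*√(-76 + 2*t) (n(t) = √(t + (t - 76))*t = √(t + (-76 + t))*t = √(-76 + 2*t)*t = t*√(-76 + 2*t))
√(23307 + n(S(C(-5, 4)))) = √(23307 + (3 - 1*(-1))*√(-76 + 2*(3 - 1*(-1)))) = √(23307 + (3 + 1)*√(-76 + 2*(3 + 1))) = √(23307 + 4*√(-76 + 2*4)) = √(23307 + 4*√(-76 + 8)) = √(23307 + 4*√(-68)) = √(23307 + 4*(2*I*√17)) = √(23307 + 8*I*√17)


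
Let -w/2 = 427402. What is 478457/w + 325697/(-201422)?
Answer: -187389432121/86088165644 ≈ -2.1767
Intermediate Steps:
w = -854804 (w = -2*427402 = -854804)
478457/w + 325697/(-201422) = 478457/(-854804) + 325697/(-201422) = 478457*(-1/854804) + 325697*(-1/201422) = -478457/854804 - 325697/201422 = -187389432121/86088165644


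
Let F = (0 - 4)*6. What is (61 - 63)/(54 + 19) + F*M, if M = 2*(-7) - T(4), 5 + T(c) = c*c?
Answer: 43798/73 ≈ 599.97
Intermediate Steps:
T(c) = -5 + c**2 (T(c) = -5 + c*c = -5 + c**2)
F = -24 (F = -4*6 = -24)
M = -25 (M = 2*(-7) - (-5 + 4**2) = -14 - (-5 + 16) = -14 - 1*11 = -14 - 11 = -25)
(61 - 63)/(54 + 19) + F*M = (61 - 63)/(54 + 19) - 24*(-25) = -2/73 + 600 = 43798/73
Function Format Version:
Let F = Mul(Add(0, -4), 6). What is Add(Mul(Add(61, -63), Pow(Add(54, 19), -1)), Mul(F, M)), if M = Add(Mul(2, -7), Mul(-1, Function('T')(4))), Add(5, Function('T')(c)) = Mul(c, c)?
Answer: Rational(43798, 73) ≈ 599.97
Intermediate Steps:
Function('T')(c) = Add(-5, Pow(c, 2)) (Function('T')(c) = Add(-5, Mul(c, c)) = Add(-5, Pow(c, 2)))
F = -24 (F = Mul(-4, 6) = -24)
M = -25 (M = Add(Mul(2, -7), Mul(-1, Add(-5, Pow(4, 2)))) = Add(-14, Mul(-1, Add(-5, 16))) = Add(-14, Mul(-1, 11)) = Add(-14, -11) = -25)
Add(Mul(Add(61, -63), Pow(Add(54, 19), -1)), Mul(F, M)) = Add(Mul(Add(61, -63), Pow(Add(54, 19), -1)), Mul(-24, -25)) = Add(Mul(-2, Pow(73, -1)), 600) = Add(Mul(-2, Rational(1, 73)), 600) = Add(Rational(-2, 73), 600) = Rational(43798, 73)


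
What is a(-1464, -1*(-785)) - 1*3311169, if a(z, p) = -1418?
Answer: -3312587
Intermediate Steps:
a(-1464, -1*(-785)) - 1*3311169 = -1418 - 1*3311169 = -1418 - 3311169 = -3312587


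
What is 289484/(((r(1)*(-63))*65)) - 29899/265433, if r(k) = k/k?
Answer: -845725747/11944485 ≈ -70.805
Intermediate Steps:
r(k) = 1
289484/(((r(1)*(-63))*65)) - 29899/265433 = 289484/(((1*(-63))*65)) - 29899/265433 = 289484/((-63*65)) - 29899*1/265433 = 289484/(-4095) - 29899/265433 = 289484*(-1/4095) - 29899/265433 = -22268/315 - 29899/265433 = -845725747/11944485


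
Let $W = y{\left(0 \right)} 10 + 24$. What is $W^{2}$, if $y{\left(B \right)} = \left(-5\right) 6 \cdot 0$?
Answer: $576$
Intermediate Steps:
$y{\left(B \right)} = 0$ ($y{\left(B \right)} = \left(-30\right) 0 = 0$)
$W = 24$ ($W = 0 \cdot 10 + 24 = 0 + 24 = 24$)
$W^{2} = 24^{2} = 576$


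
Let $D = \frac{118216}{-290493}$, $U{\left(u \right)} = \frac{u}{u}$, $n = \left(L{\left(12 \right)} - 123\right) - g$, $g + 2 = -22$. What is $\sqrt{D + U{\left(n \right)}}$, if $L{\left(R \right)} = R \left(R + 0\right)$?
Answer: $\frac{\sqrt{113481321}}{13833} \approx 0.7701$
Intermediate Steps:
$g = -24$ ($g = -2 - 22 = -24$)
$L{\left(R \right)} = R^{2}$ ($L{\left(R \right)} = R R = R^{2}$)
$n = 45$ ($n = \left(12^{2} - 123\right) - -24 = \left(144 - 123\right) + 24 = 21 + 24 = 45$)
$U{\left(u \right)} = 1$
$D = - \frac{16888}{41499}$ ($D = 118216 \left(- \frac{1}{290493}\right) = - \frac{16888}{41499} \approx -0.40695$)
$\sqrt{D + U{\left(n \right)}} = \sqrt{- \frac{16888}{41499} + 1} = \sqrt{\frac{24611}{41499}} = \frac{\sqrt{113481321}}{13833}$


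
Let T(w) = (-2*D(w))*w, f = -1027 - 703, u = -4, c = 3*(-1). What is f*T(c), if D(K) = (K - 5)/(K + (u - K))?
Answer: -20760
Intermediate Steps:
c = -3
D(K) = 5/4 - K/4 (D(K) = (K - 5)/(K + (-4 - K)) = (-5 + K)/(-4) = (-5 + K)*(-¼) = 5/4 - K/4)
f = -1730
T(w) = w*(-5/2 + w/2) (T(w) = (-2*(5/4 - w/4))*w = (-5/2 + w/2)*w = w*(-5/2 + w/2))
f*T(c) = -865*(-3)*(-5 - 3) = -865*(-3)*(-8) = -1730*12 = -20760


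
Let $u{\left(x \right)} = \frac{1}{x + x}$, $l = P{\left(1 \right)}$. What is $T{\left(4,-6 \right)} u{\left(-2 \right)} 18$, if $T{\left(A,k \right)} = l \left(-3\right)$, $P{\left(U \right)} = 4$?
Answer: $54$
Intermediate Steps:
$l = 4$
$T{\left(A,k \right)} = -12$ ($T{\left(A,k \right)} = 4 \left(-3\right) = -12$)
$u{\left(x \right)} = \frac{1}{2 x}$
$T{\left(4,-6 \right)} u{\left(-2 \right)} 18 = - 12 \frac{1}{2 \left(-2\right)} 18 = - 12 \cdot \frac{1}{2} \left(- \frac{1}{2}\right) 18 = \left(-12\right) \left(- \frac{1}{4}\right) 18 = 3 \cdot 18 = 54$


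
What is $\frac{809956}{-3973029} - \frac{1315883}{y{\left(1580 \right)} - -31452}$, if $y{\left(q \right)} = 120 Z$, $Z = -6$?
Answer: $- \frac{583659209711}{13566569692} \approx -43.022$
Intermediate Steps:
$y{\left(q \right)} = -720$ ($y{\left(q \right)} = 120 \left(-6\right) = -720$)
$\frac{809956}{-3973029} - \frac{1315883}{y{\left(1580 \right)} - -31452} = \frac{809956}{-3973029} - \frac{1315883}{-720 - -31452} = 809956 \left(- \frac{1}{3973029}\right) - \frac{1315883}{-720 + 31452} = - \frac{809956}{3973029} - \frac{1315883}{30732} = - \frac{583659209711}{13566569692}$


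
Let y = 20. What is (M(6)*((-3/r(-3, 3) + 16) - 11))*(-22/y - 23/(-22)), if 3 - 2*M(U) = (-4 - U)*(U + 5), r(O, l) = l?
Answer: -678/55 ≈ -12.327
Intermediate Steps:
M(U) = 3/2 - (-4 - U)*(5 + U)/2 (M(U) = 3/2 - (-4 - U)*(U + 5)/2 = 3/2 - (-4 - U)*(5 + U)/2)
(M(6)*((-3/r(-3, 3) + 16) - 11))*(-22/y - 23/(-22)) = ((23/2 + (½)*6² + (9/2)*6)*((-3/3 + 16) - 11))*(-22/20 - 23/(-22)) = ((23/2 + (½)*36 + 27)*((-3*⅓ + 16) - 11))*(-22*1/20 - 23*(-1/22)) = ((23/2 + 18 + 27)*((-1 + 16) - 11))*(-11/10 + 23/22) = (113*(15 - 11)/2)*(-3/55) = ((113/2)*4)*(-3/55) = 226*(-3/55) = -678/55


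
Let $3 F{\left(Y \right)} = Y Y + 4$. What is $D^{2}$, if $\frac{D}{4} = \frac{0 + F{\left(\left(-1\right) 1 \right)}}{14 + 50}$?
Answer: $\frac{25}{2304} \approx 0.010851$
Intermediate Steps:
$F{\left(Y \right)} = \frac{4}{3} + \frac{Y^{2}}{3}$ ($F{\left(Y \right)} = \frac{Y Y + 4}{3} = \frac{Y^{2} + 4}{3} = \frac{4 + Y^{2}}{3} = \frac{4}{3} + \frac{Y^{2}}{3}$)
$D = \frac{5}{48}$ ($D = 4 \frac{0 + \left(\frac{4}{3} + \frac{\left(\left(-1\right) 1\right)^{2}}{3}\right)}{14 + 50} = 4 \frac{0 + \left(\frac{4}{3} + \frac{\left(-1\right)^{2}}{3}\right)}{64} = 4 \left(0 + \left(\frac{4}{3} + \frac{1}{3} \cdot 1\right)\right) \frac{1}{64} = 4 \left(0 + \left(\frac{4}{3} + \frac{1}{3}\right)\right) \frac{1}{64} = 4 \left(0 + \frac{5}{3}\right) \frac{1}{64} = 4 \cdot \frac{5}{3} \cdot \frac{1}{64} = 4 \cdot \frac{5}{192} = \frac{5}{48} \approx 0.10417$)
$D^{2} = \left(\frac{5}{48}\right)^{2} = \frac{25}{2304}$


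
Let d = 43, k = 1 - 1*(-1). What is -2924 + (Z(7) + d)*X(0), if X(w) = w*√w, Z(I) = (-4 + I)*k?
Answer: -2924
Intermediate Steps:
k = 2 (k = 1 + 1 = 2)
Z(I) = -8 + 2*I (Z(I) = (-4 + I)*2 = -8 + 2*I)
X(w) = w^(3/2)
-2924 + (Z(7) + d)*X(0) = -2924 + ((-8 + 2*7) + 43)*0^(3/2) = -2924 + ((-8 + 14) + 43)*0 = -2924 + (6 + 43)*0 = -2924 + 49*0 = -2924 + 0 = -2924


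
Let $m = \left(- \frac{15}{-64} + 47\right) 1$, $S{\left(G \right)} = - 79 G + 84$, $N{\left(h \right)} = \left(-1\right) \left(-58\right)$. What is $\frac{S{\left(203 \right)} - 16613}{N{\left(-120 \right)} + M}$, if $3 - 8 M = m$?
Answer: $- \frac{16673792}{26865} \approx -620.65$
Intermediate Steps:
$N{\left(h \right)} = 58$
$S{\left(G \right)} = 84 - 79 G$
$m = \frac{3023}{64}$ ($m = \left(\left(-15\right) \left(- \frac{1}{64}\right) + 47\right) 1 = \left(\frac{15}{64} + 47\right) 1 = \frac{3023}{64} \cdot 1 = \frac{3023}{64} \approx 47.234$)
$M = - \frac{2831}{512}$ ($M = \frac{3}{8} - \frac{3023}{512} = - \frac{2831}{512} \approx -5.5293$)
$\frac{S{\left(203 \right)} - 16613}{N{\left(-120 \right)} + M} = \frac{\left(84 - 16037\right) - 16613}{58 - \frac{2831}{512}} = \frac{\left(84 - 16037\right) - 16613}{\frac{26865}{512}} = \left(-15953 - 16613\right) \frac{512}{26865} = \left(-32566\right) \frac{512}{26865} = - \frac{16673792}{26865}$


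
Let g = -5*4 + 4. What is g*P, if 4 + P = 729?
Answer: -11600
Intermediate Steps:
P = 725 (P = -4 + 729 = 725)
g = -16 (g = -20 + 4 = -16)
g*P = -16*725 = -11600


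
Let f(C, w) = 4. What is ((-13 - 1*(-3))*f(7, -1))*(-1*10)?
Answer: 400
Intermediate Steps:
((-13 - 1*(-3))*f(7, -1))*(-1*10) = ((-13 - 1*(-3))*4)*(-1*10) = ((-13 + 3)*4)*(-10) = -10*4*(-10) = -40*(-10) = 400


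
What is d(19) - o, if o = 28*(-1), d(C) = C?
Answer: 47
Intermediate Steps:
o = -28
d(19) - o = 19 - 1*(-28) = 19 + 28 = 47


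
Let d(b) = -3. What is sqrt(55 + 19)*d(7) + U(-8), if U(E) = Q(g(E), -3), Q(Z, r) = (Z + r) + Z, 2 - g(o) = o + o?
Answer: 33 - 3*sqrt(74) ≈ 7.1930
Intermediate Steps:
g(o) = 2 - 2*o (g(o) = 2 - (o + o) = 2 - 2*o)
Q(Z, r) = r + 2*Z
U(E) = 1 - 4*E (U(E) = -3 + 2*(2 - 2*E) = -3 + (4 - 4*E) = 1 - 4*E)
sqrt(55 + 19)*d(7) + U(-8) = sqrt(55 + 19)*(-3) + (1 - 4*(-8)) = sqrt(74)*(-3) + (1 + 32) = -3*sqrt(74) + 33 = 33 - 3*sqrt(74)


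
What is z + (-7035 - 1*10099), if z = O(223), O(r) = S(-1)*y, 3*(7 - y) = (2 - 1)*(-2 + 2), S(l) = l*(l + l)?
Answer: -17120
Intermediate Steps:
S(l) = 2*l² (S(l) = l*(2*l) = 2*l²)
y = 7 (y = 7 - (2 - 1)*(-2 + 2)/3 = 7 - 0/3 = 7 - ⅓*0 = 7 + 0 = 7)
O(r) = 14 (O(r) = (2*(-1)²)*7 = (2*1)*7 = 2*7 = 14)
z = 14
z + (-7035 - 1*10099) = 14 + (-7035 - 1*10099) = 14 + (-7035 - 10099) = 14 - 17134 = -17120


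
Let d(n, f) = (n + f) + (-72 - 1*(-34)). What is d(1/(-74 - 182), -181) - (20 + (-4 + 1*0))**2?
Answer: -121601/256 ≈ -475.00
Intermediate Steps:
d(n, f) = -38 + f + n (d(n, f) = (f + n) + (-72 + 34) = (f + n) - 38 = -38 + f + n)
d(1/(-74 - 182), -181) - (20 + (-4 + 1*0))**2 = (-38 - 181 + 1/(-74 - 182)) - (20 + (-4 + 1*0))**2 = (-38 - 181 + 1/(-256)) - (20 + (-4 + 0))**2 = (-38 - 181 - 1/256) - (20 - 4)**2 = -56065/256 - 1*16**2 = -56065/256 - 1*256 = -56065/256 - 256 = -121601/256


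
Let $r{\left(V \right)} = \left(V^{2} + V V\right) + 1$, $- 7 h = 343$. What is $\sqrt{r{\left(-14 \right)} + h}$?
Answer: $2 \sqrt{86} \approx 18.547$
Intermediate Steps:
$h = -49$ ($h = \left(- \frac{1}{7}\right) 343 = -49$)
$r{\left(V \right)} = 1 + 2 V^{2}$ ($r{\left(V \right)} = \left(V^{2} + V^{2}\right) + 1 = 2 V^{2} + 1 = 1 + 2 V^{2}$)
$\sqrt{r{\left(-14 \right)} + h} = \sqrt{\left(1 + 2 \left(-14\right)^{2}\right) - 49} = \sqrt{\left(1 + 2 \cdot 196\right) - 49} = \sqrt{\left(1 + 392\right) - 49} = \sqrt{393 - 49} = \sqrt{344} = 2 \sqrt{86}$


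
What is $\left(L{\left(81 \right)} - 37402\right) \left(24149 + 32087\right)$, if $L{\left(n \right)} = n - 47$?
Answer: $-2101426848$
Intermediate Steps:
$L{\left(n \right)} = -47 + n$
$\left(L{\left(81 \right)} - 37402\right) \left(24149 + 32087\right) = \left(\left(-47 + 81\right) - 37402\right) \left(24149 + 32087\right) = \left(34 - 37402\right) 56236 = \left(-37368\right) 56236 = -2101426848$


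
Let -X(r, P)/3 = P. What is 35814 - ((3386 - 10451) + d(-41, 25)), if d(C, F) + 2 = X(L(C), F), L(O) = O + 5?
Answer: 42956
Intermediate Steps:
L(O) = 5 + O
X(r, P) = -3*P
d(C, F) = -2 - 3*F
35814 - ((3386 - 10451) + d(-41, 25)) = 35814 - ((3386 - 10451) + (-2 - 3*25)) = 35814 - (-7065 + (-2 - 75)) = 35814 - (-7065 - 77) = 35814 - 1*(-7142) = 35814 + 7142 = 42956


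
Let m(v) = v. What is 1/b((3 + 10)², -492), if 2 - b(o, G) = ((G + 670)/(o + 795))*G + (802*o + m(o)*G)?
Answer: -241/12603614 ≈ -1.9122e-5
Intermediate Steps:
b(o, G) = 2 - 802*o - G*o - G*(670 + G)/(795 + o) (b(o, G) = 2 - (((G + 670)/(o + 795))*G + (802*o + o*G)) = 2 - (((670 + G)/(795 + o))*G + (802*o + G*o)) = 2 - (G*(670 + G)/(795 + o) + (802*o + G*o)) = 2 - (802*o + G*o + G*(670 + G)/(795 + o)) = 2 + (-802*o - G*o - G*(670 + G)/(795 + o)) = 2 - 802*o - G*o - G*(670 + G)/(795 + o))
1/b((3 + 10)², -492) = 1/((1590 - 1*(-492)² - 637588*(3 + 10)² - 802*(3 + 10)⁴ - 670*(-492) - 1*(-492)*((3 + 10)²)² - 795*(-492)*(3 + 10)²)/(795 + (3 + 10)²)) = 1/((1590 - 1*242064 - 637588*13² - 802*(13²)² + 329640 - 1*(-492)*(13²)² - 795*(-492)*13²)/(795 + 13²)) = 1/((1590 - 242064 - 637588*169 - 802*169² + 329640 - 1*(-492)*169² - 795*(-492)*169)/(795 + 169)) = 1/((1590 - 242064 - 107752372 - 802*28561 + 329640 - 1*(-492)*28561 + 66102660)/964) = 1/((1590 - 242064 - 107752372 - 22905922 + 329640 + 14052012 + 66102660)/964) = 1/((1/964)*(-50414456)) = 1/(-12603614/241) = -241/12603614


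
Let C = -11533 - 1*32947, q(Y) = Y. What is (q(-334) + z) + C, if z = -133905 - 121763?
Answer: -300482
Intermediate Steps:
z = -255668
C = -44480 (C = -11533 - 32947 = -44480)
(q(-334) + z) + C = (-334 - 255668) - 44480 = -256002 - 44480 = -300482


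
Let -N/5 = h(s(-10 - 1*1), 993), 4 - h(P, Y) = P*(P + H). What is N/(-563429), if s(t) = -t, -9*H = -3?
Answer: -1810/1690287 ≈ -0.0010708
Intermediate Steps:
H = 1/3 (H = -1/9*(-3) = 1/3 ≈ 0.33333)
h(P, Y) = 4 - P*(1/3 + P) (h(P, Y) = 4 - P*(P + 1/3) = 4 - P*(1/3 + P))
N = 1810/3 (N = -5*(4 - (-(-10 - 1*1))**2 - (-1)*(-10 - 1*1)/3) = -5*(4 - (-(-10 - 1))**2 - (-1)*(-10 - 1)/3) = -5*(4 - (-1*(-11))**2 - (-1)*(-11)/3) = -5*(4 - 1*11**2 - 1/3*11) = -5*(4 - 1*121 - 11/3) = -5*(4 - 121 - 11/3) = -5*(-362/3) = 1810/3 ≈ 603.33)
N/(-563429) = (1810/3)/(-563429) = (1810/3)*(-1/563429) = -1810/1690287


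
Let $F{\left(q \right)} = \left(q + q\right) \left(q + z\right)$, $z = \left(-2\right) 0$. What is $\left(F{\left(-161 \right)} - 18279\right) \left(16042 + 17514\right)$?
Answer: $1126240028$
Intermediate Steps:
$z = 0$
$F{\left(q \right)} = 2 q^{2}$ ($F{\left(q \right)} = \left(q + q\right) \left(q + 0\right) = 2 q q = 2 q^{2}$)
$\left(F{\left(-161 \right)} - 18279\right) \left(16042 + 17514\right) = \left(2 \left(-161\right)^{2} - 18279\right) \left(16042 + 17514\right) = \left(2 \cdot 25921 - 18279\right) 33556 = \left(51842 - 18279\right) 33556 = 33563 \cdot 33556 = 1126240028$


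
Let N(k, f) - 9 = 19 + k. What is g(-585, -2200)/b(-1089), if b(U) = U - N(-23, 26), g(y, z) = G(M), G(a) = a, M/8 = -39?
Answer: 156/547 ≈ 0.28519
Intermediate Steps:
M = -312 (M = 8*(-39) = -312)
N(k, f) = 28 + k (N(k, f) = 9 + (19 + k) = 28 + k)
g(y, z) = -312
b(U) = -5 + U (b(U) = U - (28 - 23) = U - 1*5 = U - 5 = -5 + U)
g(-585, -2200)/b(-1089) = -312/(-5 - 1089) = -312/(-1094) = -312*(-1/1094) = 156/547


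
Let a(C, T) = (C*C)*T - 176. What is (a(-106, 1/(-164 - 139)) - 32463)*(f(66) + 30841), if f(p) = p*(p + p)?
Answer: -391608438709/303 ≈ -1.2924e+9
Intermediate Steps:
a(C, T) = -176 + T*C² (a(C, T) = C²*T - 176 = T*C² - 176 = -176 + T*C²)
f(p) = 2*p² (f(p) = p*(2*p) = 2*p²)
(a(-106, 1/(-164 - 139)) - 32463)*(f(66) + 30841) = ((-176 + (-106)²/(-164 - 139)) - 32463)*(2*66² + 30841) = ((-176 + 11236/(-303)) - 32463)*(2*4356 + 30841) = ((-176 - 1/303*11236) - 32463)*(8712 + 30841) = ((-176 - 11236/303) - 32463)*39553 = (-64564/303 - 32463)*39553 = -9900853/303*39553 = -391608438709/303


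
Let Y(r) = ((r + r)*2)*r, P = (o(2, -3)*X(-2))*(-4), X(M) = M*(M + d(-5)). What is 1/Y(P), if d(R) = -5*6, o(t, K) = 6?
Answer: 1/9437184 ≈ 1.0596e-7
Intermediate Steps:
d(R) = -30
X(M) = M*(-30 + M) (X(M) = M*(M - 30) = M*(-30 + M))
P = -1536 (P = (6*(-2*(-30 - 2)))*(-4) = (6*(-2*(-32)))*(-4) = (6*64)*(-4) = 384*(-4) = -1536)
Y(r) = 4*r² (Y(r) = ((2*r)*2)*r = (4*r)*r = 4*r²)
1/Y(P) = 1/(4*(-1536)²) = 1/(4*2359296) = 1/9437184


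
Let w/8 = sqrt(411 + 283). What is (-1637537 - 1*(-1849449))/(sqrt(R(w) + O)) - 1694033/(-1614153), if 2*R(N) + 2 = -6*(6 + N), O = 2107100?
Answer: 1694033/1614153 + 211912/sqrt(2107081 - 24*sqrt(694)) ≈ 147.06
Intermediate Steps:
w = 8*sqrt(694) (w = 8*sqrt(411 + 283) = 8*sqrt(694) ≈ 210.75)
R(N) = -19 - 3*N (R(N) = -1 + (-6*(6 + N))/2 = -1 + (-36 - 6*N)/2 = -1 + (-18 - 3*N) = -19 - 3*N)
(-1637537 - 1*(-1849449))/(sqrt(R(w) + O)) - 1694033/(-1614153) = (-1637537 - 1*(-1849449))/(sqrt((-19 - 24*sqrt(694)) + 2107100)) - 1694033/(-1614153) = (-1637537 + 1849449)/(sqrt((-19 - 24*sqrt(694)) + 2107100)) - 1694033*(-1/1614153) = 211912/(sqrt(2107081 - 24*sqrt(694))) + 1694033/1614153 = 211912/sqrt(2107081 - 24*sqrt(694)) + 1694033/1614153 = 1694033/1614153 + 211912/sqrt(2107081 - 24*sqrt(694))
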